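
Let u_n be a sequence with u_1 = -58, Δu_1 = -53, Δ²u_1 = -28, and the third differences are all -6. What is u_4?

Build the table forward from the leading diagonal:
Third differences: -6  -6  -6  -6
Second differences: -28  -34  -40  -46
First differences: -53  -81  -115  -155
u: -58  -111  -192  -307

-307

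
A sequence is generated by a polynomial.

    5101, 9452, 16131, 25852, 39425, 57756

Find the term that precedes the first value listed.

D1: 4351  6679  9721  13573  18331
D2: 2328  3042  3852  4758
D3: 714  810  906
D4: 96  96
The fourth differences are constant at 96.
Work back: 714 − 96 = 618;  2328 − 618 = 1710;  4351 − 1710 = 2641;  5101 − 2641 = 2460

2460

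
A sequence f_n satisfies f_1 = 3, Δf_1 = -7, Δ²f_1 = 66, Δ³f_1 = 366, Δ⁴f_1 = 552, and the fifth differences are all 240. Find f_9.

74371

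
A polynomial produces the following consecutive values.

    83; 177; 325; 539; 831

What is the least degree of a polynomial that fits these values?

3

D1: 94, 148, 214, 292
D2: 54, 66, 78
D3: 12, 12
The third differences are constant, so the polynomial has degree 3.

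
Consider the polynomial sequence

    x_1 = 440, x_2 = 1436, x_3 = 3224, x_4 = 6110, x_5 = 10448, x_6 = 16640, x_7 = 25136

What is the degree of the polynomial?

Δ: 996, 1788, 2886, 4338, 6192, 8496
Δ²: 792, 1098, 1452, 1854, 2304
Δ³: 306, 354, 402, 450
Δ⁴: 48, 48, 48
The fourth differences are constant, so the polynomial has degree 4.

4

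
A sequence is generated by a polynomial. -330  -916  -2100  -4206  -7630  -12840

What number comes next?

-20376

D1: -586, -1184, -2106, -3424, -5210
D2: -598, -922, -1318, -1786
D3: -324, -396, -468
D4: -72, -72
Constant fourth difference = -72, so extend:
-468 − 72 = -540;  -1786 − 540 = -2326;  -5210 − 2326 = -7536;  -12840 − 7536 = -20376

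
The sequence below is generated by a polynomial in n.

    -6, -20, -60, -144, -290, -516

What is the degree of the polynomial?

3

-14, -40, -84, -146, -226
-26, -44, -62, -80
-18, -18, -18
The third differences are constant, so the polynomial has degree 3.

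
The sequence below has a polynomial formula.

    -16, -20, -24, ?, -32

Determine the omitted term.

-28

Using the first 3 terms:
Δ: -4, -4
Constant first difference = -4.
Extend forward: -24 − 4 = -28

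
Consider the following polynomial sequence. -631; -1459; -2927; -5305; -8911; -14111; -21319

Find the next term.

-30997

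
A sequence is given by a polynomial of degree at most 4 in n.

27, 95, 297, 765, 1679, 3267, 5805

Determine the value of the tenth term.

22599

68  202  468  914  1588  2538
134  266  446  674  950
132  180  228  276
48  48  48
Fourth differences constant at 48.
276 + 48 = 324;  950 + 324 = 1274;  2538 + 1274 = 3812;  5805 + 3812 = 9617
324 + 48 = 372;  1274 + 372 = 1646;  3812 + 1646 = 5458;  9617 + 5458 = 15075
372 + 48 = 420;  1646 + 420 = 2066;  5458 + 2066 = 7524;  15075 + 7524 = 22599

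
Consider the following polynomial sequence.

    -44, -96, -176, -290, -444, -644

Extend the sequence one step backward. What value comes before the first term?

D1: -52  -80  -114  -154  -200
D2: -28  -34  -40  -46
D3: -6  -6  -6
The third differences are constant at -6.
Work back: -28 + 6 = -22;  -52 + 22 = -30;  -44 + 30 = -14

-14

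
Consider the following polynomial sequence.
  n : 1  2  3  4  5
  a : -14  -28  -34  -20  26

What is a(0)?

-14  -6  14  46
8  20  32
12  12
The third differences are constant at 12.
Work back: 8 − 12 = -4;  -14 + 4 = -10;  -14 + 10 = -4

-4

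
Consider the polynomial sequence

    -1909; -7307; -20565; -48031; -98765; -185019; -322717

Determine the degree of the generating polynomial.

5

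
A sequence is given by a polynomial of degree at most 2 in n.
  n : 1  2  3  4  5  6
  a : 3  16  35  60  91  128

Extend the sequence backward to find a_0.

13  19  25  31  37
6  6  6  6
The second differences are constant at 6.
Work back: 13 − 6 = 7;  3 − 7 = -4

-4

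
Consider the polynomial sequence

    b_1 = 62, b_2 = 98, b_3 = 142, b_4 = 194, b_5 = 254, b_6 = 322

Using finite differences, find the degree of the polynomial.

2

D1: 36, 44, 52, 60, 68
D2: 8, 8, 8, 8
The second differences are constant, so the polynomial has degree 2.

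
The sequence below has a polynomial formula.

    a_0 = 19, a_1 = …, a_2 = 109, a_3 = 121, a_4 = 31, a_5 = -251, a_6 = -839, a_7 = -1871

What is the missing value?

Using the last 6 terms:
12  -90  -282  -588  -1032
-102  -192  -306  -444
-90  -114  -138
-24  -24
Constant fourth difference = -24.
Extend backward: -90 + 24 = -66;  -102 + 66 = -36;  12 + 36 = 48;  109 − 48 = 61

61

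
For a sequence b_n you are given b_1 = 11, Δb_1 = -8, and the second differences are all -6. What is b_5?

Build the table forward from the leading diagonal:
Second differences: -6, -6, -6, -6, -6
First differences: -8, -14, -20, -26, -32
b: 11, 3, -11, -31, -57

-57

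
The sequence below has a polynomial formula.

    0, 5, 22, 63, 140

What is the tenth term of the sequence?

1485

D1: 5 , 17 , 41 , 77
D2: 12 , 24 , 36
D3: 12 , 12
The third differences are constant (12).
36 + 12 = 48;  77 + 48 = 125;  140 + 125 = 265
48 + 12 = 60;  125 + 60 = 185;  265 + 185 = 450
60 + 12 = 72;  185 + 72 = 257;  450 + 257 = 707
72 + 12 = 84;  257 + 84 = 341;  707 + 341 = 1048
84 + 12 = 96;  341 + 96 = 437;  1048 + 437 = 1485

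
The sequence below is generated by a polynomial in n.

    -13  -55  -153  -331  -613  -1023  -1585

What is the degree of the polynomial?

3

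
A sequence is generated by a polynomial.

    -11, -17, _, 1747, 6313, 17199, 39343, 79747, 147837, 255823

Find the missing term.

267

Using the last 7 terms:
First differences: 4566, 10886, 22144, 40404, 68090, 107986
Second differences: 6320, 11258, 18260, 27686, 39896
Third differences: 4938, 7002, 9426, 12210
Fourth differences: 2064, 2424, 2784
Fifth differences: 360, 360
Constant fifth difference = 360.
Extend backward: 2064 − 360 = 1704;  4938 − 1704 = 3234;  6320 − 3234 = 3086;  4566 − 3086 = 1480;  1747 − 1480 = 267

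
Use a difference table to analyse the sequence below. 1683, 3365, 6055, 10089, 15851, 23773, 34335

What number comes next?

48065

D1: 1682  2690  4034  5762  7922  10562
D2: 1008  1344  1728  2160  2640
D3: 336  384  432  480
D4: 48  48  48
The fourth differences are constant (48).
480 + 48 = 528;  2640 + 528 = 3168;  10562 + 3168 = 13730;  34335 + 13730 = 48065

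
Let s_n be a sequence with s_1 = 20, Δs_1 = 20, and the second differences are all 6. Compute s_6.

180

Build the table forward from the leading diagonal:
D2: 6, 6, 6, 6, 6, 6
D1: 20, 26, 32, 38, 44, 50
s: 20, 40, 66, 98, 136, 180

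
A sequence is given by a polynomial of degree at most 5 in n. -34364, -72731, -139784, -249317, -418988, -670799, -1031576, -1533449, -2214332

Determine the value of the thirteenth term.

-7715564

Δ: -38367  -67053  -109533  -169671  -251811  -360777  -501873  -680883
Δ²: -28686  -42480  -60138  -82140  -108966  -141096  -179010
Δ³: -13794  -17658  -22002  -26826  -32130  -37914
Δ⁴: -3864  -4344  -4824  -5304  -5784
Δ⁵: -480  -480  -480  -480
Constant fifth difference = -480, so extend:
-5784 − 480 = -6264;  -37914 − 6264 = -44178;  -179010 − 44178 = -223188;  -680883 − 223188 = -904071;  -2214332 − 904071 = -3118403
-6264 − 480 = -6744;  -44178 − 6744 = -50922;  -223188 − 50922 = -274110;  -904071 − 274110 = -1178181;  -3118403 − 1178181 = -4296584
-6744 − 480 = -7224;  -50922 − 7224 = -58146;  -274110 − 58146 = -332256;  -1178181 − 332256 = -1510437;  -4296584 − 1510437 = -5807021
-7224 − 480 = -7704;  -58146 − 7704 = -65850;  -332256 − 65850 = -398106;  -1510437 − 398106 = -1908543;  -5807021 − 1908543 = -7715564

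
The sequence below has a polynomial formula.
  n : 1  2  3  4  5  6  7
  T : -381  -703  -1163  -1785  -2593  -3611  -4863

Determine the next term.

First differences: -322, -460, -622, -808, -1018, -1252
Second differences: -138, -162, -186, -210, -234
Third differences: -24, -24, -24, -24
The third differences are constant (-24).
-234 − 24 = -258;  -1252 − 258 = -1510;  -4863 − 1510 = -6373

-6373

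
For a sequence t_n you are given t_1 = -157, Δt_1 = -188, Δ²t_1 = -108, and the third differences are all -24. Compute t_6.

-2417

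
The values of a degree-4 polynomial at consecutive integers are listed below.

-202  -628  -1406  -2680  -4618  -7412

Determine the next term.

-11278

Δ: -426, -778, -1274, -1938, -2794
Δ²: -352, -496, -664, -856
Δ³: -144, -168, -192
Δ⁴: -24, -24
Constant fourth difference = -24, so extend:
-192 − 24 = -216;  -856 − 216 = -1072;  -2794 − 1072 = -3866;  -7412 − 3866 = -11278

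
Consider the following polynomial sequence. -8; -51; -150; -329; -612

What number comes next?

-1023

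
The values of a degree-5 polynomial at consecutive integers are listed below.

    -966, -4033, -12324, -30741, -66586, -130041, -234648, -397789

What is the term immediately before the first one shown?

-141

D1: -3067  -8291  -18417  -35845  -63455  -104607  -163141
D2: -5224  -10126  -17428  -27610  -41152  -58534
D3: -4902  -7302  -10182  -13542  -17382
D4: -2400  -2880  -3360  -3840
D5: -480  -480  -480
The fifth differences are constant at -480.
Work back: -2400 + 480 = -1920;  -4902 + 1920 = -2982;  -5224 + 2982 = -2242;  -3067 + 2242 = -825;  -966 + 825 = -141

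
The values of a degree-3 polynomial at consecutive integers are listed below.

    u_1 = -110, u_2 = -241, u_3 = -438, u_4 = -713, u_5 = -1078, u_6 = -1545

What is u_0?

-33

First differences: -131, -197, -275, -365, -467
Second differences: -66, -78, -90, -102
Third differences: -12, -12, -12
The third differences are constant at -12.
Work back: -66 + 12 = -54;  -131 + 54 = -77;  -110 + 77 = -33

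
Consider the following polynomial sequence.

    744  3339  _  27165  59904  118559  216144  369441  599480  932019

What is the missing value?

Using the last 7 terms:
D1: 32739, 58655, 97585, 153297, 230039, 332539
D2: 25916, 38930, 55712, 76742, 102500
D3: 13014, 16782, 21030, 25758
D4: 3768, 4248, 4728
D5: 480, 480
Constant fifth difference = 480.
Extend backward: 3768 − 480 = 3288;  13014 − 3288 = 9726;  25916 − 9726 = 16190;  32739 − 16190 = 16549;  27165 − 16549 = 10616

10616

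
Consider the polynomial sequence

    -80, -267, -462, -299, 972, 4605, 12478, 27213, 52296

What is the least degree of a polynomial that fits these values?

5

-187, -195, 163, 1271, 3633, 7873, 14735, 25083
-8, 358, 1108, 2362, 4240, 6862, 10348
366, 750, 1254, 1878, 2622, 3486
384, 504, 624, 744, 864
120, 120, 120, 120
The fifth differences are constant, so the polynomial has degree 5.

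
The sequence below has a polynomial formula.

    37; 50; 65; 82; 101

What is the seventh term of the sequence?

Δ: 13 , 15 , 17 , 19
Δ²: 2 , 2 , 2
Constant second difference = 2, so extend:
19 + 2 = 21;  101 + 21 = 122
21 + 2 = 23;  122 + 23 = 145

145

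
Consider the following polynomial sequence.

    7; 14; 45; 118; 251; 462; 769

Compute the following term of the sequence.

1190

D1: 7, 31, 73, 133, 211, 307
D2: 24, 42, 60, 78, 96
D3: 18, 18, 18, 18
Third differences constant at 18.
96 + 18 = 114;  307 + 114 = 421;  769 + 421 = 1190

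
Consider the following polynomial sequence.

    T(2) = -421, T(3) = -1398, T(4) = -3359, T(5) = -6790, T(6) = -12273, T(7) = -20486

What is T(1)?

-38

First differences: -977  -1961  -3431  -5483  -8213
Second differences: -984  -1470  -2052  -2730
Third differences: -486  -582  -678
Fourth differences: -96  -96
The fourth differences are constant at -96.
Work back: -486 + 96 = -390;  -984 + 390 = -594;  -977 + 594 = -383;  -421 + 383 = -38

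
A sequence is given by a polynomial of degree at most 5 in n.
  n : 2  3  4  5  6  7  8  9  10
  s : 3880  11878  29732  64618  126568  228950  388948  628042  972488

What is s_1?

7998, 17854, 34886, 61950, 102382, 159998, 239094, 344446
9856, 17032, 27064, 40432, 57616, 79096, 105352
7176, 10032, 13368, 17184, 21480, 26256
2856, 3336, 3816, 4296, 4776
480, 480, 480, 480
The fifth differences are constant at 480.
Work back: 2856 − 480 = 2376;  7176 − 2376 = 4800;  9856 − 4800 = 5056;  7998 − 5056 = 2942;  3880 − 2942 = 938

938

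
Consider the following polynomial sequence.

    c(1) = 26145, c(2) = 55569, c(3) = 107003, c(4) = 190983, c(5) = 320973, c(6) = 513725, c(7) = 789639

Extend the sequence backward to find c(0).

10763

D1: 29424, 51434, 83980, 129990, 192752, 275914
D2: 22010, 32546, 46010, 62762, 83162
D3: 10536, 13464, 16752, 20400
D4: 2928, 3288, 3648
D5: 360, 360
The fifth differences are constant at 360.
Work back: 2928 − 360 = 2568;  10536 − 2568 = 7968;  22010 − 7968 = 14042;  29424 − 14042 = 15382;  26145 − 15382 = 10763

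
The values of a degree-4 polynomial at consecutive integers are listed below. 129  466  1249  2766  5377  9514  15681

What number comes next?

337, 783, 1517, 2611, 4137, 6167
446, 734, 1094, 1526, 2030
288, 360, 432, 504
72, 72, 72
The fourth differences are constant (72).
504 + 72 = 576;  2030 + 576 = 2606;  6167 + 2606 = 8773;  15681 + 8773 = 24454

24454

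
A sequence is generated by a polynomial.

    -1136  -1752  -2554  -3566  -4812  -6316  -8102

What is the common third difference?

-24

D1: -616, -802, -1012, -1246, -1504, -1786
D2: -186, -210, -234, -258, -282
D3: -24, -24, -24, -24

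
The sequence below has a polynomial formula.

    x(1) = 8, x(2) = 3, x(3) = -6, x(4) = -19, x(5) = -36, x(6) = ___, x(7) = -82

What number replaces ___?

-57

Using the first 5 terms:
Δ: -5, -9, -13, -17
Δ²: -4, -4, -4
Constant second difference = -4.
Extend forward: -17 − 4 = -21;  -36 − 21 = -57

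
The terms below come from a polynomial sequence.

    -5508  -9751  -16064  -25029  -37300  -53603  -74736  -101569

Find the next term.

-4243  -6313  -8965  -12271  -16303  -21133  -26833
-2070  -2652  -3306  -4032  -4830  -5700
-582  -654  -726  -798  -870
-72  -72  -72  -72
Fourth differences constant at -72.
-870 − 72 = -942;  -5700 − 942 = -6642;  -26833 − 6642 = -33475;  -101569 − 33475 = -135044

-135044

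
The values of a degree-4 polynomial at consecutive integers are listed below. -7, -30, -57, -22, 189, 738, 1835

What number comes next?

First differences: -23, -27, 35, 211, 549, 1097
Second differences: -4, 62, 176, 338, 548
Third differences: 66, 114, 162, 210
Fourth differences: 48, 48, 48
Constant fourth difference = 48, so extend:
210 + 48 = 258;  548 + 258 = 806;  1097 + 806 = 1903;  1835 + 1903 = 3738

3738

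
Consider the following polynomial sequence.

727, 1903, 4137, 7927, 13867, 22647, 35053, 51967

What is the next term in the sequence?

Δ: 1176 , 2234 , 3790 , 5940 , 8780 , 12406 , 16914
Δ²: 1058 , 1556 , 2150 , 2840 , 3626 , 4508
Δ³: 498 , 594 , 690 , 786 , 882
Δ⁴: 96 , 96 , 96 , 96
Constant fourth difference = 96, so extend:
882 + 96 = 978;  4508 + 978 = 5486;  16914 + 5486 = 22400;  51967 + 22400 = 74367

74367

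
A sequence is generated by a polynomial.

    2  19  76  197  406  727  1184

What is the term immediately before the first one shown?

D1: 17  57  121  209  321  457
D2: 40  64  88  112  136
D3: 24  24  24  24
The third differences are constant at 24.
Work back: 40 − 24 = 16;  17 − 16 = 1;  2 − 1 = 1

1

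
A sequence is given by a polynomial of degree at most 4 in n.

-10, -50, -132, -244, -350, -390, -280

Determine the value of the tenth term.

Δ: -40  -82  -112  -106  -40  110
Δ²: -42  -30  6  66  150
Δ³: 12  36  60  84
Δ⁴: 24  24  24
The fourth differences are constant (24).
84 + 24 = 108;  150 + 108 = 258;  110 + 258 = 368;  -280 + 368 = 88
108 + 24 = 132;  258 + 132 = 390;  368 + 390 = 758;  88 + 758 = 846
132 + 24 = 156;  390 + 156 = 546;  758 + 546 = 1304;  846 + 1304 = 2150

2150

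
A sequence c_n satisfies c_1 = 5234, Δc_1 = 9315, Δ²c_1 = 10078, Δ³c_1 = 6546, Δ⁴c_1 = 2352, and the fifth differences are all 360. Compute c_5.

131498

Build the table forward from the leading diagonal:
Fifth differences: 360, 360, 360, 360, 360
Fourth differences: 2352, 2712, 3072, 3432, 3792
Third differences: 6546, 8898, 11610, 14682, 18114
Second differences: 10078, 16624, 25522, 37132, 51814
First differences: 9315, 19393, 36017, 61539, 98671
c: 5234, 14549, 33942, 69959, 131498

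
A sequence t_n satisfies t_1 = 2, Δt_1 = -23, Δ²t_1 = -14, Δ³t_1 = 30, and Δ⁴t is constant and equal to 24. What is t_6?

167

Build the table forward from the leading diagonal:
Fourth differences: 24  24  24  24  24  24
Third differences: 30  54  78  102  126  150
Second differences: -14  16  70  148  250  376
First differences: -23  -37  -21  49  197  447
t: 2  -21  -58  -79  -30  167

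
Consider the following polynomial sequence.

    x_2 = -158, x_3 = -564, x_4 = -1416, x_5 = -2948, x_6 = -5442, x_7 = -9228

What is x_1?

-12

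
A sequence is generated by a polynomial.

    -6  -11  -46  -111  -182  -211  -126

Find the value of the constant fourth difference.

Δ: -5, -35, -65, -71, -29, 85
Δ²: -30, -30, -6, 42, 114
Δ³: 0, 24, 48, 72
Δ⁴: 24, 24, 24

24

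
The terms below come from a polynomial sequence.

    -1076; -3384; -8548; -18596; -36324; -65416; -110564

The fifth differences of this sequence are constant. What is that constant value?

-120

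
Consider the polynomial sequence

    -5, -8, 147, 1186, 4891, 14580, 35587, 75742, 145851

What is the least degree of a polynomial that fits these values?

5

Δ: -3, 155, 1039, 3705, 9689, 21007, 40155, 70109
Δ²: 158, 884, 2666, 5984, 11318, 19148, 29954
Δ³: 726, 1782, 3318, 5334, 7830, 10806
Δ⁴: 1056, 1536, 2016, 2496, 2976
Δ⁵: 480, 480, 480, 480
The fifth differences are constant, so the polynomial has degree 5.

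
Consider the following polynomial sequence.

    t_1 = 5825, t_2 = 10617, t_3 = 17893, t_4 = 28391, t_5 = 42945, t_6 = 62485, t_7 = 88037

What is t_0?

2875

Δ: 4792, 7276, 10498, 14554, 19540, 25552
Δ²: 2484, 3222, 4056, 4986, 6012
Δ³: 738, 834, 930, 1026
Δ⁴: 96, 96, 96
The fourth differences are constant at 96.
Work back: 738 − 96 = 642;  2484 − 642 = 1842;  4792 − 1842 = 2950;  5825 − 2950 = 2875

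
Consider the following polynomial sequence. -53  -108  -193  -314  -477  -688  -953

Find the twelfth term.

-3298

D1: -55  -85  -121  -163  -211  -265
D2: -30  -36  -42  -48  -54
D3: -6  -6  -6  -6
Constant third difference = -6, so extend:
-54 − 6 = -60;  -265 − 60 = -325;  -953 − 325 = -1278
-60 − 6 = -66;  -325 − 66 = -391;  -1278 − 391 = -1669
-66 − 6 = -72;  -391 − 72 = -463;  -1669 − 463 = -2132
-72 − 6 = -78;  -463 − 78 = -541;  -2132 − 541 = -2673
-78 − 6 = -84;  -541 − 84 = -625;  -2673 − 625 = -3298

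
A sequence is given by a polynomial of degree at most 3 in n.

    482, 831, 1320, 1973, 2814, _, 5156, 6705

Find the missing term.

3867

Using the first 5 terms:
Δ: 349  489  653  841
Δ²: 140  164  188
Δ³: 24  24
Constant third difference = 24.
Extend forward: 188 + 24 = 212;  841 + 212 = 1053;  2814 + 1053 = 3867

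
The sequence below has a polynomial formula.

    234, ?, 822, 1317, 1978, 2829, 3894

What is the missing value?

469

Using the last 5 terms:
First differences: 495  661  851  1065
Second differences: 166  190  214
Third differences: 24  24
Constant third difference = 24.
Extend backward: 166 − 24 = 142;  495 − 142 = 353;  822 − 353 = 469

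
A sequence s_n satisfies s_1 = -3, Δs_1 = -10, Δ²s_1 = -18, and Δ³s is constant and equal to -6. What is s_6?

-293

Build the table forward from the leading diagonal:
Δ³: -6, -6, -6, -6, -6, -6
Δ²: -18, -24, -30, -36, -42, -48
Δ: -10, -28, -52, -82, -118, -160
s: -3, -13, -41, -93, -175, -293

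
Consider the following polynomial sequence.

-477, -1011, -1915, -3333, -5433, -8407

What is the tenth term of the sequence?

-534  -904  -1418  -2100  -2974
-370  -514  -682  -874
-144  -168  -192
-24  -24
Constant fourth difference = -24, so extend:
-192 − 24 = -216;  -874 − 216 = -1090;  -2974 − 1090 = -4064;  -8407 − 4064 = -12471
-216 − 24 = -240;  -1090 − 240 = -1330;  -4064 − 1330 = -5394;  -12471 − 5394 = -17865
-240 − 24 = -264;  -1330 − 264 = -1594;  -5394 − 1594 = -6988;  -17865 − 6988 = -24853
-264 − 24 = -288;  -1594 − 288 = -1882;  -6988 − 1882 = -8870;  -24853 − 8870 = -33723

-33723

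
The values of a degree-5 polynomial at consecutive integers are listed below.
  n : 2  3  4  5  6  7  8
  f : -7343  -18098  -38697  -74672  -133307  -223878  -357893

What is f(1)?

-2412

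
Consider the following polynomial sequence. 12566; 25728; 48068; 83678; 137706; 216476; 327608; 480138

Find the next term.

684638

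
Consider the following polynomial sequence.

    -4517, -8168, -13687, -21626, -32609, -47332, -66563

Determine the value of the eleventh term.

-206447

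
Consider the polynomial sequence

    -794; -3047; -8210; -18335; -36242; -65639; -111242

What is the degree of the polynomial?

Δ: -2253, -5163, -10125, -17907, -29397, -45603
Δ²: -2910, -4962, -7782, -11490, -16206
Δ³: -2052, -2820, -3708, -4716
Δ⁴: -768, -888, -1008
Δ⁵: -120, -120
The fifth differences are constant, so the polynomial has degree 5.

5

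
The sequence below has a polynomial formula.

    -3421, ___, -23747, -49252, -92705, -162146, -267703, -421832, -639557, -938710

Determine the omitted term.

Using the last 8 terms:
-25505, -43453, -69441, -105557, -154129, -217725, -299153
-17948, -25988, -36116, -48572, -63596, -81428
-8040, -10128, -12456, -15024, -17832
-2088, -2328, -2568, -2808
-240, -240, -240
Constant fifth difference = -240.
Extend backward: -2088 + 240 = -1848;  -8040 + 1848 = -6192;  -17948 + 6192 = -11756;  -25505 + 11756 = -13749;  -23747 + 13749 = -9998

-9998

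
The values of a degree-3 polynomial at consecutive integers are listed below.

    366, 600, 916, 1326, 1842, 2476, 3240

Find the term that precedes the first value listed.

202

Δ: 234, 316, 410, 516, 634, 764
Δ²: 82, 94, 106, 118, 130
Δ³: 12, 12, 12, 12
The third differences are constant at 12.
Work back: 82 − 12 = 70;  234 − 70 = 164;  366 − 164 = 202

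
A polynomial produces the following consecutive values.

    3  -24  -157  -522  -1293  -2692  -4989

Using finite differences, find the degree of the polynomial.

4

First differences: -27, -133, -365, -771, -1399, -2297
Second differences: -106, -232, -406, -628, -898
Third differences: -126, -174, -222, -270
Fourth differences: -48, -48, -48
The fourth differences are constant, so the polynomial has degree 4.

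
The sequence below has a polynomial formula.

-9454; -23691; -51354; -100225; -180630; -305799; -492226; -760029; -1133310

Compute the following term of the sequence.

-1640515

-14237, -27663, -48871, -80405, -125169, -186427, -267803, -373281
-13426, -21208, -31534, -44764, -61258, -81376, -105478
-7782, -10326, -13230, -16494, -20118, -24102
-2544, -2904, -3264, -3624, -3984
-360, -360, -360, -360
Constant fifth difference = -360, so extend:
-3984 − 360 = -4344;  -24102 − 4344 = -28446;  -105478 − 28446 = -133924;  -373281 − 133924 = -507205;  -1133310 − 507205 = -1640515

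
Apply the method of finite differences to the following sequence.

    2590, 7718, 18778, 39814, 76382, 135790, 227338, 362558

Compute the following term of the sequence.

D1: 5128, 11060, 21036, 36568, 59408, 91548, 135220
D2: 5932, 9976, 15532, 22840, 32140, 43672
D3: 4044, 5556, 7308, 9300, 11532
D4: 1512, 1752, 1992, 2232
D5: 240, 240, 240
Fifth differences constant at 240.
2232 + 240 = 2472;  11532 + 2472 = 14004;  43672 + 14004 = 57676;  135220 + 57676 = 192896;  362558 + 192896 = 555454

555454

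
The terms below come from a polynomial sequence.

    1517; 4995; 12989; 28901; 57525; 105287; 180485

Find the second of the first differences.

First differences: 3478, 7994, 15912, 28624, 47762, 75198
Second differences: 4516, 7918, 12712, 19138, 27436
Third differences: 3402, 4794, 6426, 8298
Fourth differences: 1392, 1632, 1872
Fifth differences: 240, 240

7994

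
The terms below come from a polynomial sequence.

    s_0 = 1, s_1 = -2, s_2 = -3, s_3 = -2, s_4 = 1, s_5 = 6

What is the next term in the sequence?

13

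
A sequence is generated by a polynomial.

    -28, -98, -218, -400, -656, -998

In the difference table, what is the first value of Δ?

-70

D1: -70, -120, -182, -256, -342
D2: -50, -62, -74, -86
D3: -12, -12, -12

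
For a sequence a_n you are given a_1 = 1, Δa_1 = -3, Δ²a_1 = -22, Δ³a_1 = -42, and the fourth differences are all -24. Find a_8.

-2792

Build the table forward from the leading diagonal:
Δ⁴: -24  -24  -24  -24  -24  -24  -24  -24
Δ³: -42  -66  -90  -114  -138  -162  -186  -210
Δ²: -22  -64  -130  -220  -334  -472  -634  -820
Δ: -3  -25  -89  -219  -439  -773  -1245  -1879
a: 1  -2  -27  -116  -335  -774  -1547  -2792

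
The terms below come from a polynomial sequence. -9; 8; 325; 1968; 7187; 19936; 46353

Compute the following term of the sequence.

95240

Δ: 17, 317, 1643, 5219, 12749, 26417
Δ²: 300, 1326, 3576, 7530, 13668
Δ³: 1026, 2250, 3954, 6138
Δ⁴: 1224, 1704, 2184
Δ⁵: 480, 480
Fifth differences constant at 480.
2184 + 480 = 2664;  6138 + 2664 = 8802;  13668 + 8802 = 22470;  26417 + 22470 = 48887;  46353 + 48887 = 95240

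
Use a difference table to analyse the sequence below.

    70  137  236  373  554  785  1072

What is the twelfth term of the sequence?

3557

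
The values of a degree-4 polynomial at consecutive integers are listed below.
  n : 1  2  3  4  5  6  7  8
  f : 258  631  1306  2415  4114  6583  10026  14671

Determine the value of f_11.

38458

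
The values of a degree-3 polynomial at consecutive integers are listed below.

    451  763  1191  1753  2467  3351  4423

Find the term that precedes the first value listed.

Δ: 312  428  562  714  884  1072
Δ²: 116  134  152  170  188
Δ³: 18  18  18  18
The third differences are constant at 18.
Work back: 116 − 18 = 98;  312 − 98 = 214;  451 − 214 = 237

237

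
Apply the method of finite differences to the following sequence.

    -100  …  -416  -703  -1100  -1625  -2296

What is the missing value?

-221

Using the last 5 terms:
First differences: -287, -397, -525, -671
Second differences: -110, -128, -146
Third differences: -18, -18
Constant third difference = -18.
Extend backward: -110 + 18 = -92;  -287 + 92 = -195;  -416 + 195 = -221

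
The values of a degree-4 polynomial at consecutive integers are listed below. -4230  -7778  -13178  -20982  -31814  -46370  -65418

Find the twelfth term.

-3548, -5400, -7804, -10832, -14556, -19048
-1852, -2404, -3028, -3724, -4492
-552, -624, -696, -768
-72, -72, -72
The fourth differences are constant (-72).
-768 − 72 = -840;  -4492 − 840 = -5332;  -19048 − 5332 = -24380;  -65418 − 24380 = -89798
-840 − 72 = -912;  -5332 − 912 = -6244;  -24380 − 6244 = -30624;  -89798 − 30624 = -120422
-912 − 72 = -984;  -6244 − 984 = -7228;  -30624 − 7228 = -37852;  -120422 − 37852 = -158274
-984 − 72 = -1056;  -7228 − 1056 = -8284;  -37852 − 8284 = -46136;  -158274 − 46136 = -204410
-1056 − 72 = -1128;  -8284 − 1128 = -9412;  -46136 − 9412 = -55548;  -204410 − 55548 = -259958

-259958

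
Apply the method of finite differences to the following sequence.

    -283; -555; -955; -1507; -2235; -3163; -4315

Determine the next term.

D1: -272, -400, -552, -728, -928, -1152
D2: -128, -152, -176, -200, -224
D3: -24, -24, -24, -24
The third differences are constant (-24).
-224 − 24 = -248;  -1152 − 248 = -1400;  -4315 − 1400 = -5715

-5715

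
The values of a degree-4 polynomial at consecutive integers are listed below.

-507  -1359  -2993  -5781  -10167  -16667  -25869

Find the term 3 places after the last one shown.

-852  -1634  -2788  -4386  -6500  -9202
-782  -1154  -1598  -2114  -2702
-372  -444  -516  -588
-72  -72  -72
Fourth differences constant at -72.
-588 − 72 = -660;  -2702 − 660 = -3362;  -9202 − 3362 = -12564;  -25869 − 12564 = -38433
-660 − 72 = -732;  -3362 − 732 = -4094;  -12564 − 4094 = -16658;  -38433 − 16658 = -55091
-732 − 72 = -804;  -4094 − 804 = -4898;  -16658 − 4898 = -21556;  -55091 − 21556 = -76647

-76647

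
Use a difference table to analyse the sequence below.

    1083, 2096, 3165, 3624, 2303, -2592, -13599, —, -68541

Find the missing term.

Using the first 7 terms:
D1: 1013, 1069, 459, -1321, -4895, -11007
D2: 56, -610, -1780, -3574, -6112
D3: -666, -1170, -1794, -2538
D4: -504, -624, -744
D5: -120, -120
Constant fifth difference = -120.
Extend forward: -744 − 120 = -864;  -2538 − 864 = -3402;  -6112 − 3402 = -9514;  -11007 − 9514 = -20521;  -13599 − 20521 = -34120

-34120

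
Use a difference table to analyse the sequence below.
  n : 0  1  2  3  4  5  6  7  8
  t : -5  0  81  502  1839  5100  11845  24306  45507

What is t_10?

130905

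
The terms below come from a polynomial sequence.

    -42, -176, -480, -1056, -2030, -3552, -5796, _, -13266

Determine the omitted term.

-8960

Using the first 7 terms:
-134, -304, -576, -974, -1522, -2244
-170, -272, -398, -548, -722
-102, -126, -150, -174
-24, -24, -24
Constant fourth difference = -24.
Extend forward: -174 − 24 = -198;  -722 − 198 = -920;  -2244 − 920 = -3164;  -5796 − 3164 = -8960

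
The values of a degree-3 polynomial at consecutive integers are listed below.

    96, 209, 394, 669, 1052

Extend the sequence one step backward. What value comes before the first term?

37

D1: 113  185  275  383
D2: 72  90  108
D3: 18  18
The third differences are constant at 18.
Work back: 72 − 18 = 54;  113 − 54 = 59;  96 − 59 = 37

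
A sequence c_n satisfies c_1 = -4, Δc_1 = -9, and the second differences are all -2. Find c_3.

-24

Build the table forward from the leading diagonal:
D2: -2  -2  -2
D1: -9  -11  -13
c: -4  -13  -24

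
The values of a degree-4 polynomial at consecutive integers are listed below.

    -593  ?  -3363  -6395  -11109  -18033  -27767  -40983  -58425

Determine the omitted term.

Using the last 7 terms:
D1: -3032  -4714  -6924  -9734  -13216  -17442
D2: -1682  -2210  -2810  -3482  -4226
D3: -528  -600  -672  -744
D4: -72  -72  -72
Constant fourth difference = -72.
Extend backward: -528 + 72 = -456;  -1682 + 456 = -1226;  -3032 + 1226 = -1806;  -3363 + 1806 = -1557

-1557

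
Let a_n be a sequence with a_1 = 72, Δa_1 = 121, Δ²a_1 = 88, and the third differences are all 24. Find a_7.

Build the table forward from the leading diagonal:
D3: 24  24  24  24  24  24  24
D2: 88  112  136  160  184  208  232
D1: 121  209  321  457  617  801  1009
a: 72  193  402  723  1180  1797  2598

2598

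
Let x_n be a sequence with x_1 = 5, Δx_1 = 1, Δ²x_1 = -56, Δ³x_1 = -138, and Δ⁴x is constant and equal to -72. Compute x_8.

-8514

Build the table forward from the leading diagonal:
D4: -72, -72, -72, -72, -72, -72, -72, -72
D3: -138, -210, -282, -354, -426, -498, -570, -642
D2: -56, -194, -404, -686, -1040, -1466, -1964, -2534
D1: 1, -55, -249, -653, -1339, -2379, -3845, -5809
x: 5, 6, -49, -298, -951, -2290, -4669, -8514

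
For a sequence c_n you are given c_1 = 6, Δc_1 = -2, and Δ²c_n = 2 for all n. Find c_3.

4

Build the table forward from the leading diagonal:
Second differences: 2, 2, 2
First differences: -2, 0, 2
c: 6, 4, 4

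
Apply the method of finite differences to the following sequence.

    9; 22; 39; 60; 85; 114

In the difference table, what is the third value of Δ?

21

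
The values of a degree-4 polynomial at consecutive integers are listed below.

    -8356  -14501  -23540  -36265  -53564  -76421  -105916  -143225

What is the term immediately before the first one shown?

-4409

D1: -6145, -9039, -12725, -17299, -22857, -29495, -37309
D2: -2894, -3686, -4574, -5558, -6638, -7814
D3: -792, -888, -984, -1080, -1176
D4: -96, -96, -96, -96
The fourth differences are constant at -96.
Work back: -792 + 96 = -696;  -2894 + 696 = -2198;  -6145 + 2198 = -3947;  -8356 + 3947 = -4409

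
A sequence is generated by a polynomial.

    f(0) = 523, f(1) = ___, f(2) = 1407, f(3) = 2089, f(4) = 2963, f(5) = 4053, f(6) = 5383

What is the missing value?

Using the last 5 terms:
682  874  1090  1330
192  216  240
24  24
Constant third difference = 24.
Extend backward: 192 − 24 = 168;  682 − 168 = 514;  1407 − 514 = 893

893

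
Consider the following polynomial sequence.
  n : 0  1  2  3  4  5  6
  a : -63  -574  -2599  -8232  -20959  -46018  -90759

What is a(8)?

-281407

-511, -2025, -5633, -12727, -25059, -44741
-1514, -3608, -7094, -12332, -19682
-2094, -3486, -5238, -7350
-1392, -1752, -2112
-360, -360
The fifth differences are constant (-360).
-2112 − 360 = -2472;  -7350 − 2472 = -9822;  -19682 − 9822 = -29504;  -44741 − 29504 = -74245;  -90759 − 74245 = -165004
-2472 − 360 = -2832;  -9822 − 2832 = -12654;  -29504 − 12654 = -42158;  -74245 − 42158 = -116403;  -165004 − 116403 = -281407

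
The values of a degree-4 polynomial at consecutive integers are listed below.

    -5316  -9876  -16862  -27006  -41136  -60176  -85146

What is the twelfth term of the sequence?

-341366

First differences: -4560, -6986, -10144, -14130, -19040, -24970
Second differences: -2426, -3158, -3986, -4910, -5930
Third differences: -732, -828, -924, -1020
Fourth differences: -96, -96, -96
Constant fourth difference = -96, so extend:
-1020 − 96 = -1116;  -5930 − 1116 = -7046;  -24970 − 7046 = -32016;  -85146 − 32016 = -117162
-1116 − 96 = -1212;  -7046 − 1212 = -8258;  -32016 − 8258 = -40274;  -117162 − 40274 = -157436
-1212 − 96 = -1308;  -8258 − 1308 = -9566;  -40274 − 9566 = -49840;  -157436 − 49840 = -207276
-1308 − 96 = -1404;  -9566 − 1404 = -10970;  -49840 − 10970 = -60810;  -207276 − 60810 = -268086
-1404 − 96 = -1500;  -10970 − 1500 = -12470;  -60810 − 12470 = -73280;  -268086 − 73280 = -341366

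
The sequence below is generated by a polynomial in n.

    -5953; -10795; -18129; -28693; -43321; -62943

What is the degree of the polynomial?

First differences: -4842, -7334, -10564, -14628, -19622
Second differences: -2492, -3230, -4064, -4994
Third differences: -738, -834, -930
Fourth differences: -96, -96
The fourth differences are constant, so the polynomial has degree 4.

4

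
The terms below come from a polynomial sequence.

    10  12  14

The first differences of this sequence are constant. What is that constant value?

2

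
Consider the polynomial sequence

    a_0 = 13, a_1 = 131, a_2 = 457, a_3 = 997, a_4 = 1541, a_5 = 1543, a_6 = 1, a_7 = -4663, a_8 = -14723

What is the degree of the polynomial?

5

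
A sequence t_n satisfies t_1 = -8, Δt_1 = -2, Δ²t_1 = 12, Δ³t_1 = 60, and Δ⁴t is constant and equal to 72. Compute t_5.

368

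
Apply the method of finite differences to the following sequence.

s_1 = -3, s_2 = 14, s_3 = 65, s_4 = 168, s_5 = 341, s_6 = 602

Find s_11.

3857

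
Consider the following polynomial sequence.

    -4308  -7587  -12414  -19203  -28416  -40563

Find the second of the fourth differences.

D1: -3279, -4827, -6789, -9213, -12147
D2: -1548, -1962, -2424, -2934
D3: -414, -462, -510
D4: -48, -48

-48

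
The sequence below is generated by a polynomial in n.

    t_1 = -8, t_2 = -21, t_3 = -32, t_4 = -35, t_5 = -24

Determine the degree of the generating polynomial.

D1: -13, -11, -3, 11
D2: 2, 8, 14
D3: 6, 6
The third differences are constant, so the polynomial has degree 3.

3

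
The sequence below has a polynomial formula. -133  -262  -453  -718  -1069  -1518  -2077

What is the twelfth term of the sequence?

-6942

-129  -191  -265  -351  -449  -559
-62  -74  -86  -98  -110
-12  -12  -12  -12
Third differences constant at -12.
-110 − 12 = -122;  -559 − 122 = -681;  -2077 − 681 = -2758
-122 − 12 = -134;  -681 − 134 = -815;  -2758 − 815 = -3573
-134 − 12 = -146;  -815 − 146 = -961;  -3573 − 961 = -4534
-146 − 12 = -158;  -961 − 158 = -1119;  -4534 − 1119 = -5653
-158 − 12 = -170;  -1119 − 170 = -1289;  -5653 − 1289 = -6942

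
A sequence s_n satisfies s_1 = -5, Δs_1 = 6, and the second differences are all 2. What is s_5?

Build the table forward from the leading diagonal:
Second differences: 2  2  2  2  2
First differences: 6  8  10  12  14
s: -5  1  9  19  31

31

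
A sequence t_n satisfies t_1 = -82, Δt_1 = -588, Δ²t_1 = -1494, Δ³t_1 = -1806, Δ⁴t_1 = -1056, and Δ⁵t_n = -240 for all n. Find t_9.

Build the table forward from the leading diagonal:
Fifth differences: -240, -240, -240, -240, -240, -240, -240, -240, -240
Fourth differences: -1056, -1296, -1536, -1776, -2016, -2256, -2496, -2736, -2976
Third differences: -1806, -2862, -4158, -5694, -7470, -9486, -11742, -14238, -16974
Second differences: -1494, -3300, -6162, -10320, -16014, -23484, -32970, -44712, -58950
First differences: -588, -2082, -5382, -11544, -21864, -37878, -61362, -94332, -139044
t: -82, -670, -2752, -8134, -19678, -41542, -79420, -140782, -235114

-235114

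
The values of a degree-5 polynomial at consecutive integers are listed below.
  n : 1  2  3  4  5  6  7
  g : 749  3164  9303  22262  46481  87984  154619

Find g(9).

D1: 2415, 6139, 12959, 24219, 41503, 66635
D2: 3724, 6820, 11260, 17284, 25132
D3: 3096, 4440, 6024, 7848
D4: 1344, 1584, 1824
D5: 240, 240
Constant fifth difference = 240, so extend:
1824 + 240 = 2064;  7848 + 2064 = 9912;  25132 + 9912 = 35044;  66635 + 35044 = 101679;  154619 + 101679 = 256298
2064 + 240 = 2304;  9912 + 2304 = 12216;  35044 + 12216 = 47260;  101679 + 47260 = 148939;  256298 + 148939 = 405237

405237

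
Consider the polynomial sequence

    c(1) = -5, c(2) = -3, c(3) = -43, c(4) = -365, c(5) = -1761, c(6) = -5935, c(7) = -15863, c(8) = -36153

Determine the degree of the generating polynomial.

Δ: 2, -40, -322, -1396, -4174, -9928, -20290
Δ²: -42, -282, -1074, -2778, -5754, -10362
Δ³: -240, -792, -1704, -2976, -4608
Δ⁴: -552, -912, -1272, -1632
Δ⁵: -360, -360, -360
The fifth differences are constant, so the polynomial has degree 5.

5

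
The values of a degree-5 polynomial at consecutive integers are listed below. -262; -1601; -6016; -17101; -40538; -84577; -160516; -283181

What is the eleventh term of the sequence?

D1: -1339 , -4415 , -11085 , -23437 , -44039 , -75939 , -122665
D2: -3076 , -6670 , -12352 , -20602 , -31900 , -46726
D3: -3594 , -5682 , -8250 , -11298 , -14826
D4: -2088 , -2568 , -3048 , -3528
D5: -480 , -480 , -480
Constant fifth difference = -480, so extend:
-3528 − 480 = -4008;  -14826 − 4008 = -18834;  -46726 − 18834 = -65560;  -122665 − 65560 = -188225;  -283181 − 188225 = -471406
-4008 − 480 = -4488;  -18834 − 4488 = -23322;  -65560 − 23322 = -88882;  -188225 − 88882 = -277107;  -471406 − 277107 = -748513
-4488 − 480 = -4968;  -23322 − 4968 = -28290;  -88882 − 28290 = -117172;  -277107 − 117172 = -394279;  -748513 − 394279 = -1142792

-1142792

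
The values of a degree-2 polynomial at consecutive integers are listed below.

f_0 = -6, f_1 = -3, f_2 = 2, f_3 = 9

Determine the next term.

18

D1: 3 , 5 , 7
D2: 2 , 2
The second differences are constant (2).
7 + 2 = 9;  9 + 9 = 18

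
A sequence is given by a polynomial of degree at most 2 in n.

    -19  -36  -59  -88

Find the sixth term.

-164

First differences: -17 , -23 , -29
Second differences: -6 , -6
The second differences are constant (-6).
-29 − 6 = -35;  -88 − 35 = -123
-35 − 6 = -41;  -123 − 41 = -164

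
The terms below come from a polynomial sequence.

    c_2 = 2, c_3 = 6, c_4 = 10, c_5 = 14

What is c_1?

D1: 4  4  4
The first differences are constant at 4.
Work back: 2 − 4 = -2

-2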